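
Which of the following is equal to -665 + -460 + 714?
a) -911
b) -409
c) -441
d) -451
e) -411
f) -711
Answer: e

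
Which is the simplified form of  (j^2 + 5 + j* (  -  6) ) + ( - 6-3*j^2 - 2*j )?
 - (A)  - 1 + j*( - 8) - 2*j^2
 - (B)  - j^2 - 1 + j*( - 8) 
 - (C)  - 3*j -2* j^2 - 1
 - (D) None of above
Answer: A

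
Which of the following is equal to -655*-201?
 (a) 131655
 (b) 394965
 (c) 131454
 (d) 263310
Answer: a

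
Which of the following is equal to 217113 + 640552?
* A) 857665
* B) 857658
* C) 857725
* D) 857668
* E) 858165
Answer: A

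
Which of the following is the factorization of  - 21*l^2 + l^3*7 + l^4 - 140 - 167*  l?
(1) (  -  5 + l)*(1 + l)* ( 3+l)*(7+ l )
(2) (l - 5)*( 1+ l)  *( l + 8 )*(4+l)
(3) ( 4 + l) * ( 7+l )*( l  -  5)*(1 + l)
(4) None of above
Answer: 3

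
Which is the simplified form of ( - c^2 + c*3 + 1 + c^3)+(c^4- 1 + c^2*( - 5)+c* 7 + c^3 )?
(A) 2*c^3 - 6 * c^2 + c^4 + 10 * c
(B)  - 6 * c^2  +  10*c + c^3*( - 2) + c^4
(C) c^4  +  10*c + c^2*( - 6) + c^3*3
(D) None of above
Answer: A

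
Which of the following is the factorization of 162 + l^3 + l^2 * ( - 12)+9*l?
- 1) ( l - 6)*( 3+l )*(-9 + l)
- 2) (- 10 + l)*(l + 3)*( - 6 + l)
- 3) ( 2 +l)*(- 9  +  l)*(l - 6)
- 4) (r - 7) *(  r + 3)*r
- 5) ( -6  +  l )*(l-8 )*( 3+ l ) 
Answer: 1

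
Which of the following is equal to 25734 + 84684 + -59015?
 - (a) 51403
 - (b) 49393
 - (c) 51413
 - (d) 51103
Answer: a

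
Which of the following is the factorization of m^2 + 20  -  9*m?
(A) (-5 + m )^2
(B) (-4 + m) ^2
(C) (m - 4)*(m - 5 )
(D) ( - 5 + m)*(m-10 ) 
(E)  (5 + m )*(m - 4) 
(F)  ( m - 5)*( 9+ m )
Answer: C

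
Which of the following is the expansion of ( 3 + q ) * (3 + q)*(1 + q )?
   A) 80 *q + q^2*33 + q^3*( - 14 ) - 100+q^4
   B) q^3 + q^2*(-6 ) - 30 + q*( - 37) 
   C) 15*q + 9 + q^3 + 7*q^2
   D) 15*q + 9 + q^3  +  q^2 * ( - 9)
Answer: C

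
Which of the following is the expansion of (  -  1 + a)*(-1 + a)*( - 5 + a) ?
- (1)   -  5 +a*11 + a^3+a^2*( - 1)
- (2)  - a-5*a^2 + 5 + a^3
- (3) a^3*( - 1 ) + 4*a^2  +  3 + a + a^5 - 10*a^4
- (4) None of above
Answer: 4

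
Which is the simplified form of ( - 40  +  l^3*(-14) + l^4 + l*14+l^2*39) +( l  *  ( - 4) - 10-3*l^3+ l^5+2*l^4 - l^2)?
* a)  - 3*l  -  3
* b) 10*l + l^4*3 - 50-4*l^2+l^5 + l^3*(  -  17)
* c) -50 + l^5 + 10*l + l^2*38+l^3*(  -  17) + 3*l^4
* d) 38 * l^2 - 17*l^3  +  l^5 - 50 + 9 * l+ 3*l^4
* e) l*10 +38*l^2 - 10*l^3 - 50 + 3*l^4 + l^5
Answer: c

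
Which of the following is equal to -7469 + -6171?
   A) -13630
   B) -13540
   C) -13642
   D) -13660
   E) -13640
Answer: E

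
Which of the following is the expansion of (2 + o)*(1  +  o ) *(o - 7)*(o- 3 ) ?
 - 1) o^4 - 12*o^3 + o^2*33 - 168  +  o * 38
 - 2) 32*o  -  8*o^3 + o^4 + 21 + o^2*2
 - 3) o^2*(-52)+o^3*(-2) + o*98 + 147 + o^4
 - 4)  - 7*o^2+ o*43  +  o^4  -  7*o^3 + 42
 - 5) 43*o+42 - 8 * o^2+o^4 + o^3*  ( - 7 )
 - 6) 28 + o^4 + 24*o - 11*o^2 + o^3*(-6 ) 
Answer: 4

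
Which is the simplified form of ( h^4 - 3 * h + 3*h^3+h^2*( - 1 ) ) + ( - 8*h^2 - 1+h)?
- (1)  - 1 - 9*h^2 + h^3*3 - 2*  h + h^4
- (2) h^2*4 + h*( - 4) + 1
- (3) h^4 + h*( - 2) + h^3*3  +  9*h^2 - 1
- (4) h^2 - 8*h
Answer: 1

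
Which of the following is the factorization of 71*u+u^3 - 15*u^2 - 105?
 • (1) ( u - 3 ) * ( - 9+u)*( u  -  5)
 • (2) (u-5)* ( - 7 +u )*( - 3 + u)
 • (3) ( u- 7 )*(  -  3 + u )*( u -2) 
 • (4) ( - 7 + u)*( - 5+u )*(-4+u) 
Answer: 2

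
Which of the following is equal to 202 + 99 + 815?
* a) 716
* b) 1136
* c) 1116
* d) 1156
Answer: c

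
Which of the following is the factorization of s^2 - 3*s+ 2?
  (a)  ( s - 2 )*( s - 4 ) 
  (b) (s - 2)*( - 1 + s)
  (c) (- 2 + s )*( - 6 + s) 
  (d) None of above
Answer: b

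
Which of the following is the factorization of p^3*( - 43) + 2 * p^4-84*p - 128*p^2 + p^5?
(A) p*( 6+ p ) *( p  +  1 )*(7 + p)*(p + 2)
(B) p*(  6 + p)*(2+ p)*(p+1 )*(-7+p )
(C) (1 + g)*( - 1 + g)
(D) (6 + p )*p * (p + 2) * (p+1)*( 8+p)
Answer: B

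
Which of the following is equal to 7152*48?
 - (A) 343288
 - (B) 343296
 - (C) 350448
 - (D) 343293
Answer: B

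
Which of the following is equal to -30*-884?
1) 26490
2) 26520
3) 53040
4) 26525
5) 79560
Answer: 2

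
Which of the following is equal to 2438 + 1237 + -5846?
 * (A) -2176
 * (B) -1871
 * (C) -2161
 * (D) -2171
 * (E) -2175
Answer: D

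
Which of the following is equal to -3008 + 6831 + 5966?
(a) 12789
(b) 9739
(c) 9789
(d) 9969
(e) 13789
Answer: c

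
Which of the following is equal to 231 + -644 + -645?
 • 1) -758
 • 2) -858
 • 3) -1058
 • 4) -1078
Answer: 3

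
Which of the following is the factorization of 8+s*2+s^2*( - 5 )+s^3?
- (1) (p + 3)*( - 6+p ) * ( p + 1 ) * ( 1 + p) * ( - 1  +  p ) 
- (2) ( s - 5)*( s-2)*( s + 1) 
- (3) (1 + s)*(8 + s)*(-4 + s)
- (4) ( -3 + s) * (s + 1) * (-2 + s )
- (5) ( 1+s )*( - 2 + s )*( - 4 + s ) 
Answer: 5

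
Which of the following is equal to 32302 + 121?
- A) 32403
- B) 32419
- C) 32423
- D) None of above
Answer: C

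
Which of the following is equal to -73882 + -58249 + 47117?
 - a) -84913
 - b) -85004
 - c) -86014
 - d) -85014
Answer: d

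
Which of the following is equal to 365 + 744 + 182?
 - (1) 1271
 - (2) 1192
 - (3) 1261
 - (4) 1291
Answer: 4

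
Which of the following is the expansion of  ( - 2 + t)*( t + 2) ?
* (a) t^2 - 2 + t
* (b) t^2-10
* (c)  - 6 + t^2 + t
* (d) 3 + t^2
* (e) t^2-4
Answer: e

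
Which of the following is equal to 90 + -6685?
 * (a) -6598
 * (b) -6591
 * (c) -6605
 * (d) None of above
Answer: d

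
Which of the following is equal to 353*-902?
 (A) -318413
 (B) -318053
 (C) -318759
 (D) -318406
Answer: D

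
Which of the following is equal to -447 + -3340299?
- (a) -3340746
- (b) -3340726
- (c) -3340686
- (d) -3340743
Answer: a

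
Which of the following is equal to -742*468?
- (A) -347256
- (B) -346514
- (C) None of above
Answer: A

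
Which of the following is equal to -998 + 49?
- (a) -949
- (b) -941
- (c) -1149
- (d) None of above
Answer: a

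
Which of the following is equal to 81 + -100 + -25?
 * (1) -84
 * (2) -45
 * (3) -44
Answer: 3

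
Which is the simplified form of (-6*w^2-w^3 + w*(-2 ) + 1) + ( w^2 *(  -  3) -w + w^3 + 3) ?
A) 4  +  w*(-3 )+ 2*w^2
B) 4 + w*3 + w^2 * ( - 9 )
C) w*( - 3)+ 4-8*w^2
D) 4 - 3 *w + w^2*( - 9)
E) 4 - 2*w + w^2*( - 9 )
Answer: D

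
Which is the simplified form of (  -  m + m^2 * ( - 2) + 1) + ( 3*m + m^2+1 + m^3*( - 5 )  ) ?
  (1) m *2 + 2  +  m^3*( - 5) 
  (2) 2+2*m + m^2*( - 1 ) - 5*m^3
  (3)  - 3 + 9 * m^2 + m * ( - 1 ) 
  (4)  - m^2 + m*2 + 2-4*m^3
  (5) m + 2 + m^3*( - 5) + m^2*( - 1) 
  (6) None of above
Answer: 2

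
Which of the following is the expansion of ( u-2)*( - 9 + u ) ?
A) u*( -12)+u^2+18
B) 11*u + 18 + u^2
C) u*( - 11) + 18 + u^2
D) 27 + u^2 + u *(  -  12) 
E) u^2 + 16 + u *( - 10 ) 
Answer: C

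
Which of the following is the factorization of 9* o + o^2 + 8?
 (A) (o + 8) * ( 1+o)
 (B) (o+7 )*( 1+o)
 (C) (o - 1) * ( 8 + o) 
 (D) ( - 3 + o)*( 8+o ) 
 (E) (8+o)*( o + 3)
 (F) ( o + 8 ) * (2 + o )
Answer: A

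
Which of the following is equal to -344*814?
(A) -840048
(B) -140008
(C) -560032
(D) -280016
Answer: D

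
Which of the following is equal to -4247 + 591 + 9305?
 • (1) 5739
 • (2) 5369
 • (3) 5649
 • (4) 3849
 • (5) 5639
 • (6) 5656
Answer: 3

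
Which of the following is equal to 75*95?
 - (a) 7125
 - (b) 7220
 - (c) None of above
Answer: a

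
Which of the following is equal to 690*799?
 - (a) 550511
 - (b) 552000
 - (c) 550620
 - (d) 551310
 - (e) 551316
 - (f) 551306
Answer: d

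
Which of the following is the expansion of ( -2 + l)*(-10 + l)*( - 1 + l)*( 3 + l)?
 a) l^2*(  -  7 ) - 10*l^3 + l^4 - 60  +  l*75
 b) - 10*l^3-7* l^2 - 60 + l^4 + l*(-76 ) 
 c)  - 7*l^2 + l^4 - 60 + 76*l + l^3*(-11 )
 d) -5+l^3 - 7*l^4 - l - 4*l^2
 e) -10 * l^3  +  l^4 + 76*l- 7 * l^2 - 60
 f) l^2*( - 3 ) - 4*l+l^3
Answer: e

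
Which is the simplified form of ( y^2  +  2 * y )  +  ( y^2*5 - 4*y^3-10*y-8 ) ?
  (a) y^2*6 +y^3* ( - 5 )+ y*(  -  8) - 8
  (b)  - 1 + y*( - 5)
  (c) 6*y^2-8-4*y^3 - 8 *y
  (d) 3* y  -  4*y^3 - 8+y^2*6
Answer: c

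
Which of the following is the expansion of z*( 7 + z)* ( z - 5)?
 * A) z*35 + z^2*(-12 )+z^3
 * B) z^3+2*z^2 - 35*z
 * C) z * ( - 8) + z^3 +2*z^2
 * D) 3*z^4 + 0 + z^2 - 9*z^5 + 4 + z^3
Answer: B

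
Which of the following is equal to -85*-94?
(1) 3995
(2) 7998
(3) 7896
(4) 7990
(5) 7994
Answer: 4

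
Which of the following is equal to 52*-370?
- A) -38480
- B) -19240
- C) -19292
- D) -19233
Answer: B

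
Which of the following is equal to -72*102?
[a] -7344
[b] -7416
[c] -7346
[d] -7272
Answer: a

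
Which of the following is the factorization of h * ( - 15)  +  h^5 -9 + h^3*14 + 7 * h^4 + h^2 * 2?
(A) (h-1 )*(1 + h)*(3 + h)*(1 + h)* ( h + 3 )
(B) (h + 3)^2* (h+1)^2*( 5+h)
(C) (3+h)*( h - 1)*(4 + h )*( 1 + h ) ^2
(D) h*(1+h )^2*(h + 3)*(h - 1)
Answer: A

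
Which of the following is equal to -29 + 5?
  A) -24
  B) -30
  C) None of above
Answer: A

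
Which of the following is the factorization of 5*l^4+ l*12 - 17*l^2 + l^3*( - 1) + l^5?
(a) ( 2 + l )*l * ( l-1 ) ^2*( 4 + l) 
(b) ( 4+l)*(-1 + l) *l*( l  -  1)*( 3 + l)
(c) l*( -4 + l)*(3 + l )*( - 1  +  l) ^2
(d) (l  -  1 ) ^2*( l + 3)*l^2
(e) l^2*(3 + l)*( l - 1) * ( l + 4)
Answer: b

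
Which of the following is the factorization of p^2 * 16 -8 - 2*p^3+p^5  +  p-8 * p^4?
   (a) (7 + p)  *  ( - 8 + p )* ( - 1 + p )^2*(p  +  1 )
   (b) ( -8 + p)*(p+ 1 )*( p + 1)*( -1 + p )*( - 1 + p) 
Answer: b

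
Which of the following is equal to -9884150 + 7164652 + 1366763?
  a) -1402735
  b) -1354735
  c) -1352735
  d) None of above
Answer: c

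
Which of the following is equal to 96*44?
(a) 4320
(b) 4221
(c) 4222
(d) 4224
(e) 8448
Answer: d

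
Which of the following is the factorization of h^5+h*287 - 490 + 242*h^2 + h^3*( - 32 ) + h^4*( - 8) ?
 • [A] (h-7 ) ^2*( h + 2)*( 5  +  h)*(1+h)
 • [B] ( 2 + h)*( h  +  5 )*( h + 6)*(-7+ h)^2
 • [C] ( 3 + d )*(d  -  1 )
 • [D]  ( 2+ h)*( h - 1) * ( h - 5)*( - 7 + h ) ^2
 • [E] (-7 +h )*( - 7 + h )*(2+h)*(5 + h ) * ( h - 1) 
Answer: E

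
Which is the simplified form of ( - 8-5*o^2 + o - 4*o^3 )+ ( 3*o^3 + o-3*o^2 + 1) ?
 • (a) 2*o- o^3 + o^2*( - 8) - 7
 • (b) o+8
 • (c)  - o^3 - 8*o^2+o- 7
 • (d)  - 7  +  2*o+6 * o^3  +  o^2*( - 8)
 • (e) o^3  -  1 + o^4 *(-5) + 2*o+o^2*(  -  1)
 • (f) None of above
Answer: a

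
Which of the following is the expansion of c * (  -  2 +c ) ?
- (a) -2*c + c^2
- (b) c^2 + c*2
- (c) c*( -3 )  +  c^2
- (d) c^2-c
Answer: a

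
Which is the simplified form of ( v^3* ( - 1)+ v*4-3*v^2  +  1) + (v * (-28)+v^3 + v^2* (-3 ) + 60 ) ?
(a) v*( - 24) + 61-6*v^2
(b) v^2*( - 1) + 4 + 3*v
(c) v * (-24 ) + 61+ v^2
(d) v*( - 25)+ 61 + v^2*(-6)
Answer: a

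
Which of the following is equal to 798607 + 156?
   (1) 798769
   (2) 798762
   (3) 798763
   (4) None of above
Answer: 3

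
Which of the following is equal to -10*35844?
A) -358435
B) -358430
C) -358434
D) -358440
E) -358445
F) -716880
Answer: D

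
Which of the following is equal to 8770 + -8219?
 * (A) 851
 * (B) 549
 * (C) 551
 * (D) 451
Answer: C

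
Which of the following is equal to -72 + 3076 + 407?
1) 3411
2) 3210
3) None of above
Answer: 1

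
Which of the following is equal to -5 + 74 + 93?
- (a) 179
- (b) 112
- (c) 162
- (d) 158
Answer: c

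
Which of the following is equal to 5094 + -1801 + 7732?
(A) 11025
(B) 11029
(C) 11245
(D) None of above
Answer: A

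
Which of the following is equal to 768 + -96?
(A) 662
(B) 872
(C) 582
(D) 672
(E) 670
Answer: D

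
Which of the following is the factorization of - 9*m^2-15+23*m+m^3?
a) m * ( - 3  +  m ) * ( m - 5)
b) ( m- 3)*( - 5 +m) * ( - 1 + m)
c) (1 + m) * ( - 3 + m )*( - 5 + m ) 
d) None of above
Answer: b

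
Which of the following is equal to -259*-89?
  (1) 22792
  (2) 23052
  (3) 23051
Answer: 3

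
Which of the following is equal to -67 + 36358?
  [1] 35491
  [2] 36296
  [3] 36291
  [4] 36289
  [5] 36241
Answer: 3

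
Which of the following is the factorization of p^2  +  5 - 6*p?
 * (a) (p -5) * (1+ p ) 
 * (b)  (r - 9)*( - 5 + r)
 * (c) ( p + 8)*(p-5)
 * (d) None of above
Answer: d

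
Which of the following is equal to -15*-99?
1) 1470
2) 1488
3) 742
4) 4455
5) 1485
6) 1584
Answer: 5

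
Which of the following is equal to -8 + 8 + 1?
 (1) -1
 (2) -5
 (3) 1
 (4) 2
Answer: 3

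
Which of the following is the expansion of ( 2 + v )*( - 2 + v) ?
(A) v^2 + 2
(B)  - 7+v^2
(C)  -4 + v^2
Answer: C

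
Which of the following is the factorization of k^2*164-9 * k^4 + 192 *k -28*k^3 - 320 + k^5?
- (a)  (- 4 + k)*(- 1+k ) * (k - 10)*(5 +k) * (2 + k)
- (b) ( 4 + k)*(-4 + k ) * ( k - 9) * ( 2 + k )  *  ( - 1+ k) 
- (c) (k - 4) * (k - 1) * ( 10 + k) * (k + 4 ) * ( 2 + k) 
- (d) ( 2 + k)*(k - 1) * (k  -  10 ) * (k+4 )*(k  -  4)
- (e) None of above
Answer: d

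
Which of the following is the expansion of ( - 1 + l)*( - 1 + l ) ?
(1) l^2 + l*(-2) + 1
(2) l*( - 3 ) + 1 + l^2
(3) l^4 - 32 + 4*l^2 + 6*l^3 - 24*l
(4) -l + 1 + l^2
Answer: 1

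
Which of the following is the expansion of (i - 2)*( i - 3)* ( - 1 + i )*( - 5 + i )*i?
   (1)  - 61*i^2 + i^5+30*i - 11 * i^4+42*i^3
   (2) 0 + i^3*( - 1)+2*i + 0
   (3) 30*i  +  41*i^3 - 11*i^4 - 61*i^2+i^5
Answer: 3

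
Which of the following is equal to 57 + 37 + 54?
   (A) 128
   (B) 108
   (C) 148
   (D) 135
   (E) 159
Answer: C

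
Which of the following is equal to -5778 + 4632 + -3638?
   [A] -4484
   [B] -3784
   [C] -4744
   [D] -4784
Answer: D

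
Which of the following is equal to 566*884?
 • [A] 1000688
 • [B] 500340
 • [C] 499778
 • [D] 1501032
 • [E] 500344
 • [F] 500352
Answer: E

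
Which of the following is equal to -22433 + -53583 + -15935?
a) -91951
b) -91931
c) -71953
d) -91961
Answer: a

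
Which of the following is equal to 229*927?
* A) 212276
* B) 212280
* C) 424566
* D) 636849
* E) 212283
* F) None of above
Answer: E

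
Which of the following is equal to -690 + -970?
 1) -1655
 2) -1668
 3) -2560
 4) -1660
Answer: 4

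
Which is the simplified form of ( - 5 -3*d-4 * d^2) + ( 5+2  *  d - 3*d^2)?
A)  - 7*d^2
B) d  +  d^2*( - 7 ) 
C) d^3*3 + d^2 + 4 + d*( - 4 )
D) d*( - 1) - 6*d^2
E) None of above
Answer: E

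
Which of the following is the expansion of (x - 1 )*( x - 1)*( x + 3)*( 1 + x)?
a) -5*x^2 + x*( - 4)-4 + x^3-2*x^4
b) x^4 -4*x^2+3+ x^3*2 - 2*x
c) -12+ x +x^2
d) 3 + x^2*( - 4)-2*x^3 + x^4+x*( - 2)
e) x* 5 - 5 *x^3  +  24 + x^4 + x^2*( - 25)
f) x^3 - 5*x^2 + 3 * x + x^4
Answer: b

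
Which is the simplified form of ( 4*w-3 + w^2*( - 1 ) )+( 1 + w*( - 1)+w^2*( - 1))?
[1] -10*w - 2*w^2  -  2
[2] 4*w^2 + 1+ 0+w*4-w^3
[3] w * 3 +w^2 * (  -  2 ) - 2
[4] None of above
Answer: 3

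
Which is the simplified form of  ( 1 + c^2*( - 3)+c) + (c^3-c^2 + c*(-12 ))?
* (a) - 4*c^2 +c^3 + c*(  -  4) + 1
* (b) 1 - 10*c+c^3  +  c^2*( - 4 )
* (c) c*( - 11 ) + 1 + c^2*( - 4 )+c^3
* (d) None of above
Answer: c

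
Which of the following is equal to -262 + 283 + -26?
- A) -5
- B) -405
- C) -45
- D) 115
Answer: A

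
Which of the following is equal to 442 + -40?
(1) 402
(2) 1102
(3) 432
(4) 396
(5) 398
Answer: 1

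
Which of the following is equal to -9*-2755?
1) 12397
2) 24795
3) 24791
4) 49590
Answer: 2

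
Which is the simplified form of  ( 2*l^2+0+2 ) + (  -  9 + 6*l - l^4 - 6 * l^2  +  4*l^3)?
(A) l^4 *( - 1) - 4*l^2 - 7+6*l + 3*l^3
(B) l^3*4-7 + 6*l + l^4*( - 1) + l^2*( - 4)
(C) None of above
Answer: B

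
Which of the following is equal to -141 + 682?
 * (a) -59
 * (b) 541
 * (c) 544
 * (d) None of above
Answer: b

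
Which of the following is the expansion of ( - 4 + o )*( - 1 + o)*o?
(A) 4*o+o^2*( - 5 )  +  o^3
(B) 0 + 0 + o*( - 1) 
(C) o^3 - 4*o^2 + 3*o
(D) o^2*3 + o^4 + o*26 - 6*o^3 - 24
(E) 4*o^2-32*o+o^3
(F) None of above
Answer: A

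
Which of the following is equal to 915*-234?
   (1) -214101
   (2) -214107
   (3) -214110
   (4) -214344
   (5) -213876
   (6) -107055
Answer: 3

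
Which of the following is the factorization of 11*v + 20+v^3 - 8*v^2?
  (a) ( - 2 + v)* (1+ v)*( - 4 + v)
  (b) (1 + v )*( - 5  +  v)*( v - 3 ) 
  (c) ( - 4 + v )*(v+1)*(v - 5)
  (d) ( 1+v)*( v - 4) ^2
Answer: c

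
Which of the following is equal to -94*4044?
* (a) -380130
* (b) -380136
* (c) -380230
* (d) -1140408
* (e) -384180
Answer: b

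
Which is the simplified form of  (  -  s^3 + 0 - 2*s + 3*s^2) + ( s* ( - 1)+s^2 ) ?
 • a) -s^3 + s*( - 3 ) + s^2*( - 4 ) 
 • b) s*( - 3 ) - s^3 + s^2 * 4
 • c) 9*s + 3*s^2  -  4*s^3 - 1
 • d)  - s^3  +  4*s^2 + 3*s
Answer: b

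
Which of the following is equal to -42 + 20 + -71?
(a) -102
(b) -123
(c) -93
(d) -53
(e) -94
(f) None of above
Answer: c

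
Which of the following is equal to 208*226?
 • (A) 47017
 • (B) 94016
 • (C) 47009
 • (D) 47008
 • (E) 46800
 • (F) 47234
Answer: D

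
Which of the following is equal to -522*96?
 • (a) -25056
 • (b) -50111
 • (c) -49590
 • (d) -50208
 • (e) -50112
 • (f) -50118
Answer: e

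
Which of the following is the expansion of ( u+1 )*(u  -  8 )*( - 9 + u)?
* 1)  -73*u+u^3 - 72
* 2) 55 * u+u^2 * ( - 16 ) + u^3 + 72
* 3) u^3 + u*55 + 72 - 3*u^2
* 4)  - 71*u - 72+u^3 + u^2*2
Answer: 2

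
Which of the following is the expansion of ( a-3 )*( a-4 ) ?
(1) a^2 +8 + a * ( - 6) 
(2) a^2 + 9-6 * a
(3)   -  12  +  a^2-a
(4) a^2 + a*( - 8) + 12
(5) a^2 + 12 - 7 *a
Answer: 5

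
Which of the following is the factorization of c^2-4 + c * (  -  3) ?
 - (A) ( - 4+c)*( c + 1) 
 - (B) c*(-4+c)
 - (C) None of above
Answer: A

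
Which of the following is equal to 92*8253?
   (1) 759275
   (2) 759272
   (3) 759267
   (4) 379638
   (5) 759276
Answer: 5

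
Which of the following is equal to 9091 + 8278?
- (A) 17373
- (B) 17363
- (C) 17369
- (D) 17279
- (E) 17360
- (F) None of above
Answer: C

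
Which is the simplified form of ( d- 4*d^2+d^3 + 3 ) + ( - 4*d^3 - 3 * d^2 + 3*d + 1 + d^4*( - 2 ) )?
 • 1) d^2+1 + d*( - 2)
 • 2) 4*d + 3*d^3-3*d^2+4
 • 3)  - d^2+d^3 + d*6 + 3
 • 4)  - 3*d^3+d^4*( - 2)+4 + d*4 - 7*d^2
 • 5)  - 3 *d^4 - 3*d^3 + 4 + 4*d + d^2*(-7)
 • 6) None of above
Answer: 4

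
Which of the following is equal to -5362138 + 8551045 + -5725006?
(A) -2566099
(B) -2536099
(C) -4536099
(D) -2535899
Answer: B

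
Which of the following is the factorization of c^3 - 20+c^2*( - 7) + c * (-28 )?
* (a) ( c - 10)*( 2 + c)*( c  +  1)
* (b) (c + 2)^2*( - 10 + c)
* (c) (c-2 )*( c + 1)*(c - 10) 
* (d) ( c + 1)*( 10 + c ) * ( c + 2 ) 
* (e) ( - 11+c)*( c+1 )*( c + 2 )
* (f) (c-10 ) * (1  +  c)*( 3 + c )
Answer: a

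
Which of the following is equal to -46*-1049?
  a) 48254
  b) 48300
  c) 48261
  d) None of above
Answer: a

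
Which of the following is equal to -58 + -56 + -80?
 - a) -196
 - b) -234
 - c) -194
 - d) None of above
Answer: c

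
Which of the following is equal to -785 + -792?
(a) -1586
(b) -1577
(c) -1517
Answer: b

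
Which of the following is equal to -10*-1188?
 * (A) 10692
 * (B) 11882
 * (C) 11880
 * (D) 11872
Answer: C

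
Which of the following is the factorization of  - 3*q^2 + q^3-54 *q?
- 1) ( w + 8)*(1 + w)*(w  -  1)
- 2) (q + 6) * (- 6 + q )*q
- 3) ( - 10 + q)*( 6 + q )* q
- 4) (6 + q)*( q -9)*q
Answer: 4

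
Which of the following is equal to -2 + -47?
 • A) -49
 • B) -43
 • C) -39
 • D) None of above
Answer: A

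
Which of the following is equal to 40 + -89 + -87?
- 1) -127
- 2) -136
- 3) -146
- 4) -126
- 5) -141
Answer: 2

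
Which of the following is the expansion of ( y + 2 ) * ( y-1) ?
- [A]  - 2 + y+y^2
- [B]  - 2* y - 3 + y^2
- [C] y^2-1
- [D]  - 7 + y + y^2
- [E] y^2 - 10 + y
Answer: A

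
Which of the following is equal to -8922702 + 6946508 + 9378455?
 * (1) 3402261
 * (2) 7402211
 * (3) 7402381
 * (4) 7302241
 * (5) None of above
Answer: 5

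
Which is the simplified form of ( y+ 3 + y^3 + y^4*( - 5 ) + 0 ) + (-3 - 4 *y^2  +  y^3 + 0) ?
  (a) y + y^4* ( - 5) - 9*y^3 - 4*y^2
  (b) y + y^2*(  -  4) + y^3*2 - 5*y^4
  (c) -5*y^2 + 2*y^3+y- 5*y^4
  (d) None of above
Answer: b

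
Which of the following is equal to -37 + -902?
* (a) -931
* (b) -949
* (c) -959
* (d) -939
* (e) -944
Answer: d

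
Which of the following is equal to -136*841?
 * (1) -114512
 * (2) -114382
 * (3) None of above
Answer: 3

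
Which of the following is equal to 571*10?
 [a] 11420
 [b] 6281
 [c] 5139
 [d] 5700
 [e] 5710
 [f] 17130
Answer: e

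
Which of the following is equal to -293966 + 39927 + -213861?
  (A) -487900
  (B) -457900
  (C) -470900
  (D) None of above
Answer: D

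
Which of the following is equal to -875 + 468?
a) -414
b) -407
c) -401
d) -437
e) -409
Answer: b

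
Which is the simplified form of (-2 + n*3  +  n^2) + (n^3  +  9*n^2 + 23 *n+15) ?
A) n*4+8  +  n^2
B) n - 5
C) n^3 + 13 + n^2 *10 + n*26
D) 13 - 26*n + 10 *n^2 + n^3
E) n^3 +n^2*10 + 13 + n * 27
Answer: C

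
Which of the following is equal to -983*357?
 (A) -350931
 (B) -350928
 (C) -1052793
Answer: A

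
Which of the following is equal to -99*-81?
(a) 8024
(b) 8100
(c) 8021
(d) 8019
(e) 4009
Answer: d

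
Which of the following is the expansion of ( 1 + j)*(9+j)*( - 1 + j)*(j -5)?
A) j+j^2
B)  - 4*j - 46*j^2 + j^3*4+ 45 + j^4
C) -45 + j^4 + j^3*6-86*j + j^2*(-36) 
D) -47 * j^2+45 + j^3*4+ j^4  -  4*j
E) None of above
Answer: B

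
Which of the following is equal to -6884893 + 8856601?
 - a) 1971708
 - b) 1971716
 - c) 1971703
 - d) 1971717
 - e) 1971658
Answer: a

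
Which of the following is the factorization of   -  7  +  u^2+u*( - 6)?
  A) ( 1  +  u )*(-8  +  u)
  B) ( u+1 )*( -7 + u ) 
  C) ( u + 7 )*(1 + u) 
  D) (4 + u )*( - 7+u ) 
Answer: B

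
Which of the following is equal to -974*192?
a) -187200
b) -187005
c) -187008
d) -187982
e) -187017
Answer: c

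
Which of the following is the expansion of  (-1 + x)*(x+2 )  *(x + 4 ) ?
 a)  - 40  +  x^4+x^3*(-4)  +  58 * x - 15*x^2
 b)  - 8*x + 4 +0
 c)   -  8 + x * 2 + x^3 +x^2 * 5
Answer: c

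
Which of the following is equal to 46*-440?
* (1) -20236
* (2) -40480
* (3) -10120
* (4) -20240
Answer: 4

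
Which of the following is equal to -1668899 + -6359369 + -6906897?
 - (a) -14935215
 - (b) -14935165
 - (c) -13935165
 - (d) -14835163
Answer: b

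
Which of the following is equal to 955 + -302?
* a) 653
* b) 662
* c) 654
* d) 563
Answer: a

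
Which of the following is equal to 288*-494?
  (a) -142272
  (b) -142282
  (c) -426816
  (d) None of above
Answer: a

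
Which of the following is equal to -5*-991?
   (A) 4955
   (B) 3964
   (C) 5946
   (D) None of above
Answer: A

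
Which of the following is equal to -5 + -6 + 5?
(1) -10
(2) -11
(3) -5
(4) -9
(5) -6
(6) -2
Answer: 5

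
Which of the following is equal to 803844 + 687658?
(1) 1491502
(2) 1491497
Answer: 1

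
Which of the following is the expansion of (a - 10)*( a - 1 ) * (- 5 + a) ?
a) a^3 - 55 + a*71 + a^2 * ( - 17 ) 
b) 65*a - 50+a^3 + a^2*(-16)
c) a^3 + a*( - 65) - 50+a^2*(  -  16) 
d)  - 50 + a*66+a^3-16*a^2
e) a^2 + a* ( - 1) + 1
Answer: b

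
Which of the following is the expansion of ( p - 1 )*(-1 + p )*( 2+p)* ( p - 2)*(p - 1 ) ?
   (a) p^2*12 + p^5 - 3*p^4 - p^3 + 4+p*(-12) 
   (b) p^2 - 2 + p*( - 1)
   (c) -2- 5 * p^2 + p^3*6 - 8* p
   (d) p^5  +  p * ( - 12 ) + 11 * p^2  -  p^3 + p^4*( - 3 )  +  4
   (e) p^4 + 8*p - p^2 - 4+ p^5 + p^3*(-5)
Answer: d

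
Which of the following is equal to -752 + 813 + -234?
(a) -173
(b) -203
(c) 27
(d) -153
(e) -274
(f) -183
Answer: a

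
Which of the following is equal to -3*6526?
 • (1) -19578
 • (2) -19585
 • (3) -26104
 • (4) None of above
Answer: 1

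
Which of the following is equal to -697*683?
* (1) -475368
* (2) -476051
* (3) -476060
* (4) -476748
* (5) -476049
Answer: 2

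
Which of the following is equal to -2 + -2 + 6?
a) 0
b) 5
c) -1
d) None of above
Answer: d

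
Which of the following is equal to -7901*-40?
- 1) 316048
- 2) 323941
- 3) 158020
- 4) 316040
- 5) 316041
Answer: 4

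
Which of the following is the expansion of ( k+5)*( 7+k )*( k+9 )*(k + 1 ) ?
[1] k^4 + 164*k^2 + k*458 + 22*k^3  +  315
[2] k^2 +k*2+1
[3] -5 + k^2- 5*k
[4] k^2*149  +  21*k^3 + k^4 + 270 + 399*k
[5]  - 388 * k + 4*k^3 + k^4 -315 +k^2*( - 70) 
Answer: 1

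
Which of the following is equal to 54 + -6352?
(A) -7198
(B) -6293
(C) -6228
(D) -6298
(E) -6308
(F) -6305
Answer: D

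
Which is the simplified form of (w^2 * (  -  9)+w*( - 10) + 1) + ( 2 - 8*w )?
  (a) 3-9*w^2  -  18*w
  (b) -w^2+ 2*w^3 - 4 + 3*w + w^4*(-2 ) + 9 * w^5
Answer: a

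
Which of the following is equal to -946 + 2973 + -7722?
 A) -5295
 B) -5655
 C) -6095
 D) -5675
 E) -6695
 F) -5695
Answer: F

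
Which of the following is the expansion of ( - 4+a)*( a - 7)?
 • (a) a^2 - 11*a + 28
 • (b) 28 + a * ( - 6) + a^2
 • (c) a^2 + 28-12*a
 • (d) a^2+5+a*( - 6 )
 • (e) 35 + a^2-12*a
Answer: a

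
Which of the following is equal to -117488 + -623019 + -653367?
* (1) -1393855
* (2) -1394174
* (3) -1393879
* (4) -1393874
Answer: 4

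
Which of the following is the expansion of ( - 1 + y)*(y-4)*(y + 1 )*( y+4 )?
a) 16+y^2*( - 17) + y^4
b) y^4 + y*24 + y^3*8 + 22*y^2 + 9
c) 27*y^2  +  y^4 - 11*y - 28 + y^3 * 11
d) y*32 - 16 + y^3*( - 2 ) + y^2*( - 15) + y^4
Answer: a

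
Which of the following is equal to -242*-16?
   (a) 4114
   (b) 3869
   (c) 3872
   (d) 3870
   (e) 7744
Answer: c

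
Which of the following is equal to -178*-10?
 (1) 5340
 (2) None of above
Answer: 2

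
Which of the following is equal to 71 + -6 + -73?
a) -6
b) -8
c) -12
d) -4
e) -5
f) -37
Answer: b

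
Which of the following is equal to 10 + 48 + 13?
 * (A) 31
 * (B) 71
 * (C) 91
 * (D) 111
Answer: B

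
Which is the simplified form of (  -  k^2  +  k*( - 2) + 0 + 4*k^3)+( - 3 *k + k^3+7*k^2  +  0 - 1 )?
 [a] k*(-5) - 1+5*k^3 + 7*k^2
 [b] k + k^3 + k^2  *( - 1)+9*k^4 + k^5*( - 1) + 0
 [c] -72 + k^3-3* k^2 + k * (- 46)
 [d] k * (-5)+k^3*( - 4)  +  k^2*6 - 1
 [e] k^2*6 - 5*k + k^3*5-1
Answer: e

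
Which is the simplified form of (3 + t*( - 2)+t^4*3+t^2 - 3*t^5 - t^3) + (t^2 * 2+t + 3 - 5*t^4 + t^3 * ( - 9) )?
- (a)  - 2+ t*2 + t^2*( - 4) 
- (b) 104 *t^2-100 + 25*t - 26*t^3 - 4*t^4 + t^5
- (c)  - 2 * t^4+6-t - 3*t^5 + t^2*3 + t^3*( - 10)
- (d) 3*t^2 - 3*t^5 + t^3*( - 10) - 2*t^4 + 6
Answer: c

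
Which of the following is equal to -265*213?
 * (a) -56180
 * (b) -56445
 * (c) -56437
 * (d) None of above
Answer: b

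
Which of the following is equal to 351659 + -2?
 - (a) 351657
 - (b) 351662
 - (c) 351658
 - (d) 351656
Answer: a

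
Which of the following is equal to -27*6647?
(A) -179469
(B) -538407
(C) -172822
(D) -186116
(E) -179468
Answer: A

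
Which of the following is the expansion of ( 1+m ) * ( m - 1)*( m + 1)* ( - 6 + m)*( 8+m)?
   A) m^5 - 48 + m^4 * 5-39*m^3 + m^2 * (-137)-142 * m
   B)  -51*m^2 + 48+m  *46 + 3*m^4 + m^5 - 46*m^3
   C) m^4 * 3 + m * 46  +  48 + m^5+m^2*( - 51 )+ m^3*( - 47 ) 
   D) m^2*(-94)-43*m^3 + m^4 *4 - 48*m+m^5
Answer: C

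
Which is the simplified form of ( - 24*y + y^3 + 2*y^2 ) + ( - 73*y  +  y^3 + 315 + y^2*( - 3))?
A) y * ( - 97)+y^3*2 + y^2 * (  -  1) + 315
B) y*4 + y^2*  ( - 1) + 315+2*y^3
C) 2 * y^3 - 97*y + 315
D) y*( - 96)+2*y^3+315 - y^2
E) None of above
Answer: A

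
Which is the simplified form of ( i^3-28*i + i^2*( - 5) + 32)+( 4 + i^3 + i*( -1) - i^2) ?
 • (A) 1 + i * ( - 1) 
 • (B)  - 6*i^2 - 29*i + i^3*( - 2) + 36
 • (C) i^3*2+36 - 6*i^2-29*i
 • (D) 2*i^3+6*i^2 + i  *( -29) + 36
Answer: C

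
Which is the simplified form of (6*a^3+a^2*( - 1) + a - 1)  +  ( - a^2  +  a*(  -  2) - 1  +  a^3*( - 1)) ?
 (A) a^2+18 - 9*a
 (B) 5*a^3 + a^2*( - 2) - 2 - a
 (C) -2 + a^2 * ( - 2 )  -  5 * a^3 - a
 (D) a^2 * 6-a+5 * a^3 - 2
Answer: B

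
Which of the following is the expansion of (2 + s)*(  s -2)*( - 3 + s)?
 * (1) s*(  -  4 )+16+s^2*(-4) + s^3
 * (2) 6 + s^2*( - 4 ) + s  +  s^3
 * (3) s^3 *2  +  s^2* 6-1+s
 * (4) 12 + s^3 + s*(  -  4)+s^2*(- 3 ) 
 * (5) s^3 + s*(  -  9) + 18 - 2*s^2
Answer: 4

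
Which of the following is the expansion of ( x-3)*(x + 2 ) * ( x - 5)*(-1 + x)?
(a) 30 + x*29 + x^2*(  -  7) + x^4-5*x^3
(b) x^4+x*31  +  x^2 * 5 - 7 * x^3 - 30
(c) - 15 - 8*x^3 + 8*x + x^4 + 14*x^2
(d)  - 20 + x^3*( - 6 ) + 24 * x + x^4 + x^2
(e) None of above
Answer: b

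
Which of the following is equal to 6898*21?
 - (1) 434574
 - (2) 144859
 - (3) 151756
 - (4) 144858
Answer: 4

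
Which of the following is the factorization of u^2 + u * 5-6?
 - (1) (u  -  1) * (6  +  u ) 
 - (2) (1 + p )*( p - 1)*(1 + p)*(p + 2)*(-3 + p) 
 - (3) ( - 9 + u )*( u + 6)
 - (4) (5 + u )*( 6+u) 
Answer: 1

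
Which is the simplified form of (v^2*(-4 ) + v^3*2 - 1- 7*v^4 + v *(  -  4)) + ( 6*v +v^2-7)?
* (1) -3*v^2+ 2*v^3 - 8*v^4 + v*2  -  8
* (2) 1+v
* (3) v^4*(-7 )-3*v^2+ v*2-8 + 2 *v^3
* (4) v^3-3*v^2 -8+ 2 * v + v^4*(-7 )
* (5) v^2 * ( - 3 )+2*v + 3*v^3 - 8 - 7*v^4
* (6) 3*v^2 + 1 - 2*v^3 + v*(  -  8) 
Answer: 3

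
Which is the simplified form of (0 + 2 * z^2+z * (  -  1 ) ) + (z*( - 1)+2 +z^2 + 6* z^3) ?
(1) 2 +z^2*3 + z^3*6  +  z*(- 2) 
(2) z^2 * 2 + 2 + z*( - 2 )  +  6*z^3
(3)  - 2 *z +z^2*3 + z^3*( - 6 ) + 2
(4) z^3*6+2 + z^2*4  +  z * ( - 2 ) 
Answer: 1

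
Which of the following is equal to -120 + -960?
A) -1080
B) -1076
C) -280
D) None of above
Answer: A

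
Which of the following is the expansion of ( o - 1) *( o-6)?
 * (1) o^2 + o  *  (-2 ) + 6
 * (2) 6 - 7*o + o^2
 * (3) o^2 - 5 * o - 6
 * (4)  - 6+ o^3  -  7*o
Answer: 2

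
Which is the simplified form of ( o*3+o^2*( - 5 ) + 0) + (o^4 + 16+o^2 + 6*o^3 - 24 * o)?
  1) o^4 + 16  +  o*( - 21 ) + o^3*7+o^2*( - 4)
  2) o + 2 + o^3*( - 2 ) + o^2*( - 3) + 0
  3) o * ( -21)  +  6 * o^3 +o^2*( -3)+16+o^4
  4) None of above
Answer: 4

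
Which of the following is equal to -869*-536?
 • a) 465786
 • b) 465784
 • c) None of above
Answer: b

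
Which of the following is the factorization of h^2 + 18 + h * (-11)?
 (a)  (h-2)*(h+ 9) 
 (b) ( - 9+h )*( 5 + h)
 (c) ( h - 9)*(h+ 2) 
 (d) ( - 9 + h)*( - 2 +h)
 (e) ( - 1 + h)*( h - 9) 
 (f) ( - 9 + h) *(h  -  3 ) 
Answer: d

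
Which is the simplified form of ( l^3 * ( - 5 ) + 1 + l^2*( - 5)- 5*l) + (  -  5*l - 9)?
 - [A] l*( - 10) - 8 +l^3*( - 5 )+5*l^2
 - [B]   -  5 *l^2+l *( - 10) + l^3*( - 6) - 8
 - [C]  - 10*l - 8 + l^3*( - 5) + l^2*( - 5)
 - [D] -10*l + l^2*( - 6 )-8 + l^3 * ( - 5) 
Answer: C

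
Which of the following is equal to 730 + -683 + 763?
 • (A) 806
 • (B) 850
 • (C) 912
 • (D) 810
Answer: D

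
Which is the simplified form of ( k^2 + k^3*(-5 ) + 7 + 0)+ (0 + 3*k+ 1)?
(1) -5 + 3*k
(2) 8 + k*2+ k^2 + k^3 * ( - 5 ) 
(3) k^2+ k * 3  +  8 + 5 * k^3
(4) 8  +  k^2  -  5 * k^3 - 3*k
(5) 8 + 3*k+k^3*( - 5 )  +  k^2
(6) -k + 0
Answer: 5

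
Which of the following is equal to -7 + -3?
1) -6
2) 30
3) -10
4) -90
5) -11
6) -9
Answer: 3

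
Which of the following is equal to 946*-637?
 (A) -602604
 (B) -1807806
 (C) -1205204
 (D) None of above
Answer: D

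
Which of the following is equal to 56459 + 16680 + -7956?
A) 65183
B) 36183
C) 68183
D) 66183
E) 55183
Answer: A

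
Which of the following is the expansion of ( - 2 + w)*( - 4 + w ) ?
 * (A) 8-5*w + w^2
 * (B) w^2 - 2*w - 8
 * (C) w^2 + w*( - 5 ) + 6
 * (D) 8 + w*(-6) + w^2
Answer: D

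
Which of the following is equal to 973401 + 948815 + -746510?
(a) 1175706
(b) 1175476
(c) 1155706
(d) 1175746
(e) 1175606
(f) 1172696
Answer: a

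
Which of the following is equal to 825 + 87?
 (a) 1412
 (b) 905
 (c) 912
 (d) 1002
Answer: c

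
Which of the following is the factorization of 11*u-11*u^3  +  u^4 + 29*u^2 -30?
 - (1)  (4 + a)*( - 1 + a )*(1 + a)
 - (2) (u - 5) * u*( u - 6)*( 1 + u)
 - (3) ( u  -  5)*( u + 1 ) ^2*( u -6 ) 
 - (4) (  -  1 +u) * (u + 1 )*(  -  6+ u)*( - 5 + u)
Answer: 4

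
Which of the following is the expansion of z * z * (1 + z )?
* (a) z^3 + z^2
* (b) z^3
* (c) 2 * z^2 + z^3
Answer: a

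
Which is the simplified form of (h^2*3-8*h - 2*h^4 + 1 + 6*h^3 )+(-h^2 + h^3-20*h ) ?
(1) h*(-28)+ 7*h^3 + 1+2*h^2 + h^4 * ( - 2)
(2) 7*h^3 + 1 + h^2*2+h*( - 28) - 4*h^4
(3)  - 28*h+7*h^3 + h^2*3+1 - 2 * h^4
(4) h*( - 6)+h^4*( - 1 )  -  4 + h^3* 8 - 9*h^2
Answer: 1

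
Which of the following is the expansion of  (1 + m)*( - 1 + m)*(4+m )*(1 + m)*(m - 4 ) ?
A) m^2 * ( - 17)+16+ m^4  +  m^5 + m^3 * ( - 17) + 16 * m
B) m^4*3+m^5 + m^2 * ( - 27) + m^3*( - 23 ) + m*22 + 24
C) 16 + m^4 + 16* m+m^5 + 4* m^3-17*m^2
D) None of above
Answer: A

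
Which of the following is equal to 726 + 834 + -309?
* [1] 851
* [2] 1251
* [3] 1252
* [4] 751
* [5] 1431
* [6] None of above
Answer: 2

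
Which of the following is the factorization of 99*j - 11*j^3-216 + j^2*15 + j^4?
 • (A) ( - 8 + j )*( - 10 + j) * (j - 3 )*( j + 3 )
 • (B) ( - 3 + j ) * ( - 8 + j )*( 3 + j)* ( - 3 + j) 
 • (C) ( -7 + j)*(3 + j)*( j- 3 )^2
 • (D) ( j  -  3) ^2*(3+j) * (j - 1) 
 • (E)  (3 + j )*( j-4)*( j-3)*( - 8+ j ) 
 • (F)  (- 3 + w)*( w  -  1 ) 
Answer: B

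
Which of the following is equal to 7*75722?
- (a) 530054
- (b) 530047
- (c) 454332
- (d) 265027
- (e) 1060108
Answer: a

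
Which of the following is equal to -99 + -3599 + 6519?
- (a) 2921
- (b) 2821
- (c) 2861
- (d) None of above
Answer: b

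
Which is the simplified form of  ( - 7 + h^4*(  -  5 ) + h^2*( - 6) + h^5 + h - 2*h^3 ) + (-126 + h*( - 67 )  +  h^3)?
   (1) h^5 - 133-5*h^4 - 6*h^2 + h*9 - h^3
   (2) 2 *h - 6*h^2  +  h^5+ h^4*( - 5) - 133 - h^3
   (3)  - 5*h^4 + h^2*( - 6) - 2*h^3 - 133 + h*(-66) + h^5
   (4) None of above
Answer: 4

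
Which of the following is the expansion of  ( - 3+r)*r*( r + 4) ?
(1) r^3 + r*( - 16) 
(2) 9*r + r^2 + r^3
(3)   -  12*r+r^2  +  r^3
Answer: 3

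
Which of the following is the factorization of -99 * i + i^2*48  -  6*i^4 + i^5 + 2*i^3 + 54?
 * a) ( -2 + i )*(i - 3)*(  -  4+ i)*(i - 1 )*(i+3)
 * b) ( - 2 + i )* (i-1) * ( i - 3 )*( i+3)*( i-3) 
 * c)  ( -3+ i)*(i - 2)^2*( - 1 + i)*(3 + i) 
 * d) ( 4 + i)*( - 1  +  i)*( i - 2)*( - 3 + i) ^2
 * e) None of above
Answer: b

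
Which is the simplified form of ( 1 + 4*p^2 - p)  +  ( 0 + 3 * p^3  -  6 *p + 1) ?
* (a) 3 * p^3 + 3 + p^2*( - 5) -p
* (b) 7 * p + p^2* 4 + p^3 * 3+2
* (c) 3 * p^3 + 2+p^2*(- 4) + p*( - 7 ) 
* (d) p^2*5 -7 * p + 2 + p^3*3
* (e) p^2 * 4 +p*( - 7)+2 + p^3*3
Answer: e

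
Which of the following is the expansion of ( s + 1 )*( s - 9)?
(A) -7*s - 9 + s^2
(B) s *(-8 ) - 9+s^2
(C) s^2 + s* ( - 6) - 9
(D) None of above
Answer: B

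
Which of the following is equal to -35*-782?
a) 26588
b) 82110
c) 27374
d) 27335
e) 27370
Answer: e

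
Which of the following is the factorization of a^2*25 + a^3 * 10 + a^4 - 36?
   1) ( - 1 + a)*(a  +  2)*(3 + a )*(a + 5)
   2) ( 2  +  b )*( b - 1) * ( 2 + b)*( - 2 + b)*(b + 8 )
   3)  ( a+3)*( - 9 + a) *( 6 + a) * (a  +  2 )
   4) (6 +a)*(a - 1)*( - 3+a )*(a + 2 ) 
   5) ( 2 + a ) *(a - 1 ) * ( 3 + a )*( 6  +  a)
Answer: 5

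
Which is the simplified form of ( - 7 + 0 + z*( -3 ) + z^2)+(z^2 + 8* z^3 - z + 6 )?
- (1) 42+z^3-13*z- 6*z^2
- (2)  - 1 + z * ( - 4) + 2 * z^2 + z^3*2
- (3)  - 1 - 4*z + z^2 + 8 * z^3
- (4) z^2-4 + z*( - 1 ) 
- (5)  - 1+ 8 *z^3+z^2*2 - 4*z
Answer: 5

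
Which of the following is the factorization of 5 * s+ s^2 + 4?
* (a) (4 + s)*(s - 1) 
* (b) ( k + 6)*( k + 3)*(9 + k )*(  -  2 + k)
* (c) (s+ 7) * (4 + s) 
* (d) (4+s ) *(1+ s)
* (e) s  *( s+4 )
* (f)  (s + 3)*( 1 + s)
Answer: d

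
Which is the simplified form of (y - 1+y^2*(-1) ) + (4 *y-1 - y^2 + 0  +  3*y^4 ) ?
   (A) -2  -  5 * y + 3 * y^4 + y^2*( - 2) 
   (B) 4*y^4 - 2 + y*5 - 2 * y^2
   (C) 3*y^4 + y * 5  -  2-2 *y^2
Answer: C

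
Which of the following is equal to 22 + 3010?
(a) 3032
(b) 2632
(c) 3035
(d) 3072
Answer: a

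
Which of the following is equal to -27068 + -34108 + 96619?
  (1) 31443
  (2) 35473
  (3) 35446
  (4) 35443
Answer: 4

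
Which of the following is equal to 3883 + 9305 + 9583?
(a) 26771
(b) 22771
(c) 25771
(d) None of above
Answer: b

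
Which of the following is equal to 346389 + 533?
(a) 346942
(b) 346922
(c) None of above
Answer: b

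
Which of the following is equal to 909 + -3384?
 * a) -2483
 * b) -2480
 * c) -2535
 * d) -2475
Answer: d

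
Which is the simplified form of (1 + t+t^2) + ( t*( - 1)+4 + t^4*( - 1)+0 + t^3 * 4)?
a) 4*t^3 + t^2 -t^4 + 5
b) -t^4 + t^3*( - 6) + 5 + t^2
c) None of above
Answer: a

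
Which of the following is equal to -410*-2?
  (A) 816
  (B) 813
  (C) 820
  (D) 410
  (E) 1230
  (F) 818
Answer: C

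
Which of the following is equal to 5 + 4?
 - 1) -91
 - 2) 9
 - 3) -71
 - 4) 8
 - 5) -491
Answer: 2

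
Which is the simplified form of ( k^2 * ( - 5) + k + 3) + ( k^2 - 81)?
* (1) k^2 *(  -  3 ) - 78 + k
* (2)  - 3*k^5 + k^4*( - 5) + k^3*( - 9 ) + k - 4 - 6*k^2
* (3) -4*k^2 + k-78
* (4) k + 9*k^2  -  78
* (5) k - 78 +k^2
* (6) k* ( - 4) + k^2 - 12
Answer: 3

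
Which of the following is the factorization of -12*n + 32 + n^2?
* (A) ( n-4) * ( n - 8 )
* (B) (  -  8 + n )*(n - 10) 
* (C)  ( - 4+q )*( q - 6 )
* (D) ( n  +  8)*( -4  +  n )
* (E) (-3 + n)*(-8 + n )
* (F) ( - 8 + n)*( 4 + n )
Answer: A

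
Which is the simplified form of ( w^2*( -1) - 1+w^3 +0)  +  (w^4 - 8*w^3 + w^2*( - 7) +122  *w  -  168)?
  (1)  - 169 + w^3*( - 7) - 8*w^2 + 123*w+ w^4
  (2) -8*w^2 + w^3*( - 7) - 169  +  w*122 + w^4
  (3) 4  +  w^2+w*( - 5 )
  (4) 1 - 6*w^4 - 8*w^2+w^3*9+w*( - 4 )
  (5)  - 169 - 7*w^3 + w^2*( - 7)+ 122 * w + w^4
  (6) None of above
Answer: 2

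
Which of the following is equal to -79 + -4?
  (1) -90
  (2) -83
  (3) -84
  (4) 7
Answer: 2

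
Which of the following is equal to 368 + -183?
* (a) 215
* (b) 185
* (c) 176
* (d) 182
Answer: b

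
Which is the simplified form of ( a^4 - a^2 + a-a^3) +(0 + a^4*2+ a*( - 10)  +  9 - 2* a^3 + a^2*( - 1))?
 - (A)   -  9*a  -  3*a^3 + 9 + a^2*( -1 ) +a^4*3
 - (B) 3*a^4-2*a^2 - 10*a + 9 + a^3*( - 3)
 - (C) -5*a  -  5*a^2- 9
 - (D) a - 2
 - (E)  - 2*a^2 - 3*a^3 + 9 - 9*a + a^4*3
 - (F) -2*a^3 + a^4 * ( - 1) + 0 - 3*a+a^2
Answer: E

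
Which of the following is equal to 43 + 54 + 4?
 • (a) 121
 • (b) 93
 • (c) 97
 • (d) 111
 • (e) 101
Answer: e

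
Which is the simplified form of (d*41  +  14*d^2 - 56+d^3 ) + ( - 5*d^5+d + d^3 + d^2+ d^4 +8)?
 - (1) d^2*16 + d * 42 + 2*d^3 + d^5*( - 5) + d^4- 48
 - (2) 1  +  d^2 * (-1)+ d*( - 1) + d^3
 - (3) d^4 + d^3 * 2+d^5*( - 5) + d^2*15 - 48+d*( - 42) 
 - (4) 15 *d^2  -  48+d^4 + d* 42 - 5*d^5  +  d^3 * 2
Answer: 4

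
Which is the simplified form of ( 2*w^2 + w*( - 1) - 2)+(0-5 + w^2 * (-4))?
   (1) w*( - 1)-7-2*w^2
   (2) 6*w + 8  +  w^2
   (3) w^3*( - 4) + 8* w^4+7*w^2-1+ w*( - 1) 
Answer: 1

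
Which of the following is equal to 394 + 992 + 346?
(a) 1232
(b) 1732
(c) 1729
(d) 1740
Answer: b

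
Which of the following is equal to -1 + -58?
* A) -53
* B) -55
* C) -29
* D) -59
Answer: D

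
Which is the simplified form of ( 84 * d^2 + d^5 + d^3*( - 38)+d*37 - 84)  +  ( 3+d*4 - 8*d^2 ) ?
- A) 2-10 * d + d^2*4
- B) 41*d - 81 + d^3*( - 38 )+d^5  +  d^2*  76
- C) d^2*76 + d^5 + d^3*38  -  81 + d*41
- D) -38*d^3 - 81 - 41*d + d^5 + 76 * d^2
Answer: B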